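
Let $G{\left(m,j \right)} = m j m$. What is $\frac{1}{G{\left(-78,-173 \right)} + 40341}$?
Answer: $- \frac{1}{1012191} \approx -9.8795 \cdot 10^{-7}$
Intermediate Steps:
$G{\left(m,j \right)} = j m^{2}$ ($G{\left(m,j \right)} = j m m = j m^{2}$)
$\frac{1}{G{\left(-78,-173 \right)} + 40341} = \frac{1}{- 173 \left(-78\right)^{2} + 40341} = \frac{1}{\left(-173\right) 6084 + 40341} = \frac{1}{-1052532 + 40341} = \frac{1}{-1012191} = - \frac{1}{1012191}$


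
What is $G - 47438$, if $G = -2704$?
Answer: $-50142$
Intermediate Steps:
$G - 47438 = -2704 - 47438 = -50142$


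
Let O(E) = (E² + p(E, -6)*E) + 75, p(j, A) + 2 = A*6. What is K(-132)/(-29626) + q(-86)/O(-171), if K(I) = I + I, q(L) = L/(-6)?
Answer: 14819303/1591538346 ≈ 0.0093113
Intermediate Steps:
p(j, A) = -2 + 6*A (p(j, A) = -2 + A*6 = -2 + 6*A)
q(L) = -L/6 (q(L) = L*(-⅙) = -L/6)
K(I) = 2*I
O(E) = 75 + E² - 38*E (O(E) = (E² + (-2 + 6*(-6))*E) + 75 = (E² + (-2 - 36)*E) + 75 = (E² - 38*E) + 75 = 75 + E² - 38*E)
K(-132)/(-29626) + q(-86)/O(-171) = (2*(-132))/(-29626) + (-⅙*(-86))/(75 + (-171)² - 38*(-171)) = -264*(-1/29626) + 43/(3*(75 + 29241 + 6498)) = 132/14813 + (43/3)/35814 = 132/14813 + (43/3)*(1/35814) = 132/14813 + 43/107442 = 14819303/1591538346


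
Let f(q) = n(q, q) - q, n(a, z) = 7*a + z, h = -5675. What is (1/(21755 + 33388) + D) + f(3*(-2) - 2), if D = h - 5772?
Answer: -634309928/55143 ≈ -11503.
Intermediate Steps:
n(a, z) = z + 7*a
D = -11447 (D = -5675 - 5772 = -11447)
f(q) = 7*q (f(q) = (q + 7*q) - q = 8*q - q = 7*q)
(1/(21755 + 33388) + D) + f(3*(-2) - 2) = (1/(21755 + 33388) - 11447) + 7*(3*(-2) - 2) = (1/55143 - 11447) + 7*(-6 - 2) = (1/55143 - 11447) + 7*(-8) = -631221920/55143 - 56 = -634309928/55143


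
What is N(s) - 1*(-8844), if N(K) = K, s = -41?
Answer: 8803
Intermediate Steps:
N(s) - 1*(-8844) = -41 - 1*(-8844) = -41 + 8844 = 8803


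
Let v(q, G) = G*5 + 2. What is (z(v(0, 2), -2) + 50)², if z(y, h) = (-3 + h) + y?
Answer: 3249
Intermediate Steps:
v(q, G) = 2 + 5*G (v(q, G) = 5*G + 2 = 2 + 5*G)
z(y, h) = -3 + h + y
(z(v(0, 2), -2) + 50)² = ((-3 - 2 + (2 + 5*2)) + 50)² = ((-3 - 2 + (2 + 10)) + 50)² = ((-3 - 2 + 12) + 50)² = (7 + 50)² = 57² = 3249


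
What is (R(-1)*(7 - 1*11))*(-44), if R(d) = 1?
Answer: 176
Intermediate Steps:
(R(-1)*(7 - 1*11))*(-44) = (1*(7 - 1*11))*(-44) = (1*(7 - 11))*(-44) = (1*(-4))*(-44) = -4*(-44) = 176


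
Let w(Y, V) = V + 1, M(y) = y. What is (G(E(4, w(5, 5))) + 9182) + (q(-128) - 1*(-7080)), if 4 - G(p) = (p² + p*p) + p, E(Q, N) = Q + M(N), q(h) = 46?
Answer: 16102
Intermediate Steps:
w(Y, V) = 1 + V
E(Q, N) = N + Q (E(Q, N) = Q + N = N + Q)
G(p) = 4 - p - 2*p² (G(p) = 4 - ((p² + p*p) + p) = 4 - ((p² + p²) + p) = 4 - (2*p² + p) = 4 - (p + 2*p²) = 4 + (-p - 2*p²) = 4 - p - 2*p²)
(G(E(4, w(5, 5))) + 9182) + (q(-128) - 1*(-7080)) = ((4 - ((1 + 5) + 4) - 2*((1 + 5) + 4)²) + 9182) + (46 - 1*(-7080)) = ((4 - (6 + 4) - 2*(6 + 4)²) + 9182) + (46 + 7080) = ((4 - 1*10 - 2*10²) + 9182) + 7126 = ((4 - 10 - 2*100) + 9182) + 7126 = ((4 - 10 - 200) + 9182) + 7126 = (-206 + 9182) + 7126 = 8976 + 7126 = 16102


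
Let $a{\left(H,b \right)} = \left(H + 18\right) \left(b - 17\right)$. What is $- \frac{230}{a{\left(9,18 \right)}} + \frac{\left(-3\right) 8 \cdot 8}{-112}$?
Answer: $- \frac{1286}{189} \approx -6.8042$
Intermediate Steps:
$a{\left(H,b \right)} = \left(-17 + b\right) \left(18 + H\right)$ ($a{\left(H,b \right)} = \left(18 + H\right) \left(-17 + b\right) = \left(-17 + b\right) \left(18 + H\right)$)
$- \frac{230}{a{\left(9,18 \right)}} + \frac{\left(-3\right) 8 \cdot 8}{-112} = - \frac{230}{-306 - 153 + 18 \cdot 18 + 9 \cdot 18} + \frac{\left(-3\right) 8 \cdot 8}{-112} = - \frac{230}{-306 - 153 + 324 + 162} + \left(-24\right) 8 \left(- \frac{1}{112}\right) = - \frac{230}{27} - - \frac{12}{7} = \left(-230\right) \frac{1}{27} + \frac{12}{7} = - \frac{230}{27} + \frac{12}{7} = - \frac{1286}{189}$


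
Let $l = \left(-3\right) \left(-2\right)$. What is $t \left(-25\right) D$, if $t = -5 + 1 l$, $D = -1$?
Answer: $25$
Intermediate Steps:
$l = 6$
$t = 1$ ($t = -5 + 1 \cdot 6 = -5 + 6 = 1$)
$t \left(-25\right) D = 1 \left(-25\right) \left(-1\right) = \left(-25\right) \left(-1\right) = 25$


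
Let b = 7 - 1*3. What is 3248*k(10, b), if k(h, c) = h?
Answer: 32480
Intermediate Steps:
b = 4 (b = 7 - 3 = 4)
3248*k(10, b) = 3248*10 = 32480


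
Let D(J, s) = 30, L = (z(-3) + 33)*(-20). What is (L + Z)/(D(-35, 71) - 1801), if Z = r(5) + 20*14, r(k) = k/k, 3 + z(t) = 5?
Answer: 419/1771 ≈ 0.23659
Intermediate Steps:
z(t) = 2 (z(t) = -3 + 5 = 2)
L = -700 (L = (2 + 33)*(-20) = 35*(-20) = -700)
r(k) = 1
Z = 281 (Z = 1 + 20*14 = 1 + 280 = 281)
(L + Z)/(D(-35, 71) - 1801) = (-700 + 281)/(30 - 1801) = -419/(-1771) = -419*(-1/1771) = 419/1771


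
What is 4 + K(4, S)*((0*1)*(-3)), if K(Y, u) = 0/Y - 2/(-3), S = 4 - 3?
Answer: 4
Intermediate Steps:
S = 1
K(Y, u) = ⅔ (K(Y, u) = 0 - 2*(-⅓) = 0 + ⅔ = ⅔)
4 + K(4, S)*((0*1)*(-3)) = 4 + 2*((0*1)*(-3))/3 = 4 + 2*(0*(-3))/3 = 4 + (⅔)*0 = 4 + 0 = 4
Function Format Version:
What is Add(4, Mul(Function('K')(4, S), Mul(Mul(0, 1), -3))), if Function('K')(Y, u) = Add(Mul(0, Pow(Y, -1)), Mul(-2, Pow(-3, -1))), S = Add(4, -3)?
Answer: 4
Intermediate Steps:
S = 1
Function('K')(Y, u) = Rational(2, 3) (Function('K')(Y, u) = Add(0, Mul(-2, Rational(-1, 3))) = Add(0, Rational(2, 3)) = Rational(2, 3))
Add(4, Mul(Function('K')(4, S), Mul(Mul(0, 1), -3))) = Add(4, Mul(Rational(2, 3), Mul(Mul(0, 1), -3))) = Add(4, Mul(Rational(2, 3), Mul(0, -3))) = Add(4, Mul(Rational(2, 3), 0)) = Add(4, 0) = 4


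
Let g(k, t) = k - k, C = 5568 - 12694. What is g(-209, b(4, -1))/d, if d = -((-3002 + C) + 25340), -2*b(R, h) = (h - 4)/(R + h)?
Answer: 0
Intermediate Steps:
C = -7126
b(R, h) = -(-4 + h)/(2*(R + h)) (b(R, h) = -(h - 4)/(2*(R + h)) = -(-4 + h)/(2*(R + h)))
g(k, t) = 0
d = -15212 (d = -((-3002 - 7126) + 25340) = -(-10128 + 25340) = -1*15212 = -15212)
g(-209, b(4, -1))/d = 0/(-15212) = 0*(-1/15212) = 0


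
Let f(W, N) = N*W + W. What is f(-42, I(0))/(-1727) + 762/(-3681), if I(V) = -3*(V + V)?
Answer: -387124/2119029 ≈ -0.18269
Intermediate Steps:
I(V) = -6*V
f(W, N) = W + N*W
f(-42, I(0))/(-1727) + 762/(-3681) = -42*(1 - 6*0)/(-1727) + 762/(-3681) = -42*(1 + 0)*(-1/1727) + 762*(-1/3681) = -42*1*(-1/1727) - 254/1227 = -42*(-1/1727) - 254/1227 = 42/1727 - 254/1227 = -387124/2119029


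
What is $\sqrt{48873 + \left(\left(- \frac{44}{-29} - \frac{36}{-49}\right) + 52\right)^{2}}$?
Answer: $\frac{\sqrt{104629541857}}{1421} \approx 227.63$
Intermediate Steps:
$\sqrt{48873 + \left(\left(- \frac{44}{-29} - \frac{36}{-49}\right) + 52\right)^{2}} = \sqrt{48873 + \left(\left(\left(-44\right) \left(- \frac{1}{29}\right) - - \frac{36}{49}\right) + 52\right)^{2}} = \sqrt{48873 + \left(\left(\frac{44}{29} + \frac{36}{49}\right) + 52\right)^{2}} = \sqrt{48873 + \left(\frac{3200}{1421} + 52\right)^{2}} = \sqrt{48873 + \left(\frac{77092}{1421}\right)^{2}} = \sqrt{48873 + \frac{5943176464}{2019241}} = \sqrt{\frac{104629541857}{2019241}} = \frac{\sqrt{104629541857}}{1421}$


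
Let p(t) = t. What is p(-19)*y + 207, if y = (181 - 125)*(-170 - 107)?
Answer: 294935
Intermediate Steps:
y = -15512 (y = 56*(-277) = -15512)
p(-19)*y + 207 = -19*(-15512) + 207 = 294728 + 207 = 294935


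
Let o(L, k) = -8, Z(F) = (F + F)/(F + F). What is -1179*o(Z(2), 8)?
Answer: 9432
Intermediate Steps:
Z(F) = 1 (Z(F) = (2*F)/((2*F)) = (2*F)*(1/(2*F)) = 1)
-1179*o(Z(2), 8) = -1179*(-8) = 9432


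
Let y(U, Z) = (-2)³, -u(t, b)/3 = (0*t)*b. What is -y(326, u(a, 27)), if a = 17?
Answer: 8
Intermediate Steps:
u(t, b) = 0 (u(t, b) = -3*0*t*b = -0*b = -3*0 = 0)
y(U, Z) = -8
-y(326, u(a, 27)) = -1*(-8) = 8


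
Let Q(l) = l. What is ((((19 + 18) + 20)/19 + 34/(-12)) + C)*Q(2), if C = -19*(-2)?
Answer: 229/3 ≈ 76.333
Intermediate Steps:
C = 38
((((19 + 18) + 20)/19 + 34/(-12)) + C)*Q(2) = ((((19 + 18) + 20)/19 + 34/(-12)) + 38)*2 = (((37 + 20)*(1/19) + 34*(-1/12)) + 38)*2 = ((57*(1/19) - 17/6) + 38)*2 = ((3 - 17/6) + 38)*2 = (⅙ + 38)*2 = (229/6)*2 = 229/3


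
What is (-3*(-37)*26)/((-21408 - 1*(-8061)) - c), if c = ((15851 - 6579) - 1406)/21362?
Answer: -5137561/23760540 ≈ -0.21622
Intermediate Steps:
c = 3933/10681 (c = (9272 - 1406)*(1/21362) = 7866*(1/21362) = 3933/10681 ≈ 0.36822)
(-3*(-37)*26)/((-21408 - 1*(-8061)) - c) = (-3*(-37)*26)/((-21408 - 1*(-8061)) - 1*3933/10681) = (111*26)/((-21408 + 8061) - 3933/10681) = 2886/(-13347 - 3933/10681) = 2886/(-142563240/10681) = 2886*(-10681/142563240) = -5137561/23760540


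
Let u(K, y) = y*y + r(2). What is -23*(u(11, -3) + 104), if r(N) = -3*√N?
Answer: -2599 + 69*√2 ≈ -2501.4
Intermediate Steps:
u(K, y) = y² - 3*√2 (u(K, y) = y*y - 3*√2 = y² - 3*√2)
-23*(u(11, -3) + 104) = -23*(((-3)² - 3*√2) + 104) = -23*((9 - 3*√2) + 104) = -23*(113 - 3*√2) = -2599 + 69*√2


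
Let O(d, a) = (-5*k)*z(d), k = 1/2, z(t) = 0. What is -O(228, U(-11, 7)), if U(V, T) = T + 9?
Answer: 0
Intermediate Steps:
U(V, T) = 9 + T
k = 1/2 (k = 1*(1/2) = 1/2 ≈ 0.50000)
O(d, a) = 0 (O(d, a) = -5*1/2*0 = -5/2*0 = 0)
-O(228, U(-11, 7)) = -1*0 = 0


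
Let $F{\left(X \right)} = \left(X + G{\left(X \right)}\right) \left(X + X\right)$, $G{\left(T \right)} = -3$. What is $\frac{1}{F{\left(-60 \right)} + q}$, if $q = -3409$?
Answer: $\frac{1}{4151} \approx 0.00024091$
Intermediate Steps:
$F{\left(X \right)} = 2 X \left(-3 + X\right)$ ($F{\left(X \right)} = \left(X - 3\right) \left(X + X\right) = \left(-3 + X\right) 2 X = 2 X \left(-3 + X\right)$)
$\frac{1}{F{\left(-60 \right)} + q} = \frac{1}{2 \left(-60\right) \left(-3 - 60\right) - 3409} = \frac{1}{2 \left(-60\right) \left(-63\right) - 3409} = \frac{1}{7560 - 3409} = \frac{1}{4151}$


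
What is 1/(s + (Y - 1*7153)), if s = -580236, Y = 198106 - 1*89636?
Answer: -1/478919 ≈ -2.0880e-6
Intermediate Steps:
Y = 108470 (Y = 198106 - 89636 = 108470)
1/(s + (Y - 1*7153)) = 1/(-580236 + (108470 - 1*7153)) = 1/(-580236 + (108470 - 7153)) = 1/(-580236 + 101317) = 1/(-478919) = -1/478919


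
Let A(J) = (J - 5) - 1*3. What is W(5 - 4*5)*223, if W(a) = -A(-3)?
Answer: 2453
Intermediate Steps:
A(J) = -8 + J (A(J) = (-5 + J) - 3 = -8 + J)
W(a) = 11 (W(a) = -(-8 - 3) = -1*(-11) = 11)
W(5 - 4*5)*223 = 11*223 = 2453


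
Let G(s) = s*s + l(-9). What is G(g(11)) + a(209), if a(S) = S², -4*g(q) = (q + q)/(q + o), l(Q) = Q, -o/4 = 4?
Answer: 4367321/100 ≈ 43673.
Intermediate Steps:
o = -16 (o = -4*4 = -16)
g(q) = -q/(2*(-16 + q)) (g(q) = -(q + q)/(4*(q - 16)) = -2*q/(4*(-16 + q)) = -q/(2*(-16 + q)))
G(s) = -9 + s² (G(s) = s*s - 9 = s² - 9 = -9 + s²)
G(g(11)) + a(209) = (-9 + (-1*11/(-32 + 2*11))²) + 209² = (-9 + (-1*11/(-32 + 22))²) + 43681 = (-9 + (-1*11/(-10))²) + 43681 = (-9 + (-1*11*(-⅒))²) + 43681 = (-9 + (11/10)²) + 43681 = (-9 + 121/100) + 43681 = -779/100 + 43681 = 4367321/100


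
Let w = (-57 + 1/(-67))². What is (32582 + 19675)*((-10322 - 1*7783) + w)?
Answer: -3484546142865/4489 ≈ -7.7624e+8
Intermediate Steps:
w = 14592400/4489 (w = (-57 - 1/67)² = (-3820/67)² = 14592400/4489 ≈ 3250.7)
(32582 + 19675)*((-10322 - 1*7783) + w) = (32582 + 19675)*((-10322 - 1*7783) + 14592400/4489) = 52257*((-10322 - 7783) + 14592400/4489) = 52257*(-18105 + 14592400/4489) = 52257*(-66680945/4489) = -3484546142865/4489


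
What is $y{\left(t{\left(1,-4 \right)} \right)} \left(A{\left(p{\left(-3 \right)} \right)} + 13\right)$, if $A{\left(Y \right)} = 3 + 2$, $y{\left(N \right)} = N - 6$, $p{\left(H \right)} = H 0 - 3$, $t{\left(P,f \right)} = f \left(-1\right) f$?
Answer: $-396$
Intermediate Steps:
$t{\left(P,f \right)} = - f^{2}$ ($t{\left(P,f \right)} = - f f = - f^{2}$)
$p{\left(H \right)} = -3$ ($p{\left(H \right)} = 0 - 3 = -3$)
$y{\left(N \right)} = -6 + N$ ($y{\left(N \right)} = N - 6 = -6 + N$)
$A{\left(Y \right)} = 5$
$y{\left(t{\left(1,-4 \right)} \right)} \left(A{\left(p{\left(-3 \right)} \right)} + 13\right) = \left(-6 - \left(-4\right)^{2}\right) \left(5 + 13\right) = \left(-6 - 16\right) 18 = \left(-22\right) 18 = -396$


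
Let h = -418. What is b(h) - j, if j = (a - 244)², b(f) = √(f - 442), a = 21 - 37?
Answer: -67600 + 2*I*√215 ≈ -67600.0 + 29.326*I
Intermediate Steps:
a = -16
b(f) = √(-442 + f)
j = 67600 (j = (-16 - 244)² = (-260)² = 67600)
b(h) - j = √(-442 - 418) - 1*67600 = √(-860) - 67600 = 2*I*√215 - 67600 = -67600 + 2*I*√215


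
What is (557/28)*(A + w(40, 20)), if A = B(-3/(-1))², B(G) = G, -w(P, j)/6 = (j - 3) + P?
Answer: -185481/28 ≈ -6624.3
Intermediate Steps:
w(P, j) = 18 - 6*P - 6*j (w(P, j) = -6*((j - 3) + P) = -6*((-3 + j) + P) = -6*(-3 + P + j) = 18 - 6*P - 6*j)
A = 9 (A = (-3/(-1))² = (-3*(-1))² = 3² = 9)
(557/28)*(A + w(40, 20)) = (557/28)*(9 + (18 - 6*40 - 6*20)) = (557*(1/28))*(9 + (18 - 240 - 120)) = 557*(9 - 342)/28 = (557/28)*(-333) = -185481/28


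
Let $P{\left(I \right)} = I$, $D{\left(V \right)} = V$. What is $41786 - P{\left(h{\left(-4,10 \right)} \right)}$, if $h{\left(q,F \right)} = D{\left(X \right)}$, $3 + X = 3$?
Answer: $41786$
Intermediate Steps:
$X = 0$ ($X = -3 + 3 = 0$)
$h{\left(q,F \right)} = 0$
$41786 - P{\left(h{\left(-4,10 \right)} \right)} = 41786 - 0 = 41786 + 0 = 41786$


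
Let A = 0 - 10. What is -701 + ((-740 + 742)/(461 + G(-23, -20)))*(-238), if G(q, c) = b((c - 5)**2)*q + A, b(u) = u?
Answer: -2440062/3481 ≈ -700.97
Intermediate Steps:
A = -10
G(q, c) = -10 + q*(-5 + c)**2 (G(q, c) = (c - 5)**2*q - 10 = (-5 + c)**2*q - 10 = q*(-5 + c)**2 - 10 = -10 + q*(-5 + c)**2)
-701 + ((-740 + 742)/(461 + G(-23, -20)))*(-238) = -701 + ((-740 + 742)/(461 + (-10 - 23*(-5 - 20)**2)))*(-238) = -701 + (2/(461 + (-10 - 23*(-25)**2)))*(-238) = -701 + (2/(461 + (-10 - 23*625)))*(-238) = -701 + (2/(461 + (-10 - 14375)))*(-238) = -701 + (2/(461 - 14385))*(-238) = -701 + (2/(-13924))*(-238) = -701 + (2*(-1/13924))*(-238) = -701 - 1/6962*(-238) = -701 + 119/3481 = -2440062/3481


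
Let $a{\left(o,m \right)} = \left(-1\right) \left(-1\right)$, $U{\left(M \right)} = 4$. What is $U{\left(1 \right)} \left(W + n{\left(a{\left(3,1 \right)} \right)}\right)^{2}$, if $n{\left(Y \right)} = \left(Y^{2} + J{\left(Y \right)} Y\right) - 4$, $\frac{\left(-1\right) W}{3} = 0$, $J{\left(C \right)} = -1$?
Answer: $64$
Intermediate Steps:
$a{\left(o,m \right)} = 1$
$W = 0$ ($W = \left(-3\right) 0 = 0$)
$n{\left(Y \right)} = -4 + Y^{2} - Y$ ($n{\left(Y \right)} = \left(Y^{2} - Y\right) - 4 = -4 + Y^{2} - Y$)
$U{\left(1 \right)} \left(W + n{\left(a{\left(3,1 \right)} \right)}\right)^{2} = 4 \left(0 - \left(5 - 1\right)\right)^{2} = 4 \left(0 - 4\right)^{2} = 4 \left(-4\right)^{2} = 4 \cdot 16 = 64$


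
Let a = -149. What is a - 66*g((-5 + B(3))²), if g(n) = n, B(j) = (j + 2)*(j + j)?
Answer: -41399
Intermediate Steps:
B(j) = 2*j*(2 + j) (B(j) = (2 + j)*(2*j) = 2*j*(2 + j))
a - 66*g((-5 + B(3))²) = -149 - 66*(-5 + 2*3*(2 + 3))² = -149 - 66*(-5 + 2*3*5)² = -149 - 66*(-5 + 30)² = -149 - 66*25² = -149 - 66*625 = -149 - 41250 = -41399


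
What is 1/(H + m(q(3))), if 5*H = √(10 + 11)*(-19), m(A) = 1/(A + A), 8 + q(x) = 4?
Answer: 200/485159 - 6080*√21/485159 ≈ -0.057016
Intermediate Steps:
q(x) = -4 (q(x) = -8 + 4 = -4)
m(A) = 1/(2*A)
H = -19*√21/5 (H = (√(10 + 11)*(-19))/5 = (√21*(-19))/5 = (-19*√21)/5 = -19*√21/5 ≈ -17.414)
1/(H + m(q(3))) = 1/(-19*√21/5 + (½)/(-4)) = 1/(-19*√21/5 + (½)*(-¼)) = 1/(-19*√21/5 - ⅛) = 1/(-⅛ - 19*√21/5)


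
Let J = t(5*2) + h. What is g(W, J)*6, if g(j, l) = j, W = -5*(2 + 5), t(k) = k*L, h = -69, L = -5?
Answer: -210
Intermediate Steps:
t(k) = -5*k (t(k) = k*(-5) = -5*k)
J = -119 (J = -25*2 - 69 = -5*10 - 69 = -50 - 69 = -119)
W = -35 (W = -5*7 = -35)
g(W, J)*6 = -35*6 = -210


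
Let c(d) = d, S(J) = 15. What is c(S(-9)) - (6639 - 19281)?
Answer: 12657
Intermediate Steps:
c(S(-9)) - (6639 - 19281) = 15 - (6639 - 19281) = 15 - 1*(-12642) = 15 + 12642 = 12657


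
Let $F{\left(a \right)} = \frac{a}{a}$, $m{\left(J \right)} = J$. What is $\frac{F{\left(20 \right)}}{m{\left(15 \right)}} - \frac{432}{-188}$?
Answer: $\frac{1667}{705} \approx 2.3645$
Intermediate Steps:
$F{\left(a \right)} = 1$
$\frac{F{\left(20 \right)}}{m{\left(15 \right)}} - \frac{432}{-188} = 1 \cdot \frac{1}{15} - \frac{432}{-188} = 1 \cdot \frac{1}{15} - - \frac{108}{47} = \frac{1}{15} + \frac{108}{47} = \frac{1667}{705}$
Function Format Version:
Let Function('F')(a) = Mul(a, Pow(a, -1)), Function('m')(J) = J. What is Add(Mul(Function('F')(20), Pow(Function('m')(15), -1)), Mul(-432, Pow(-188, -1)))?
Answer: Rational(1667, 705) ≈ 2.3645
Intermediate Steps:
Function('F')(a) = 1
Add(Mul(Function('F')(20), Pow(Function('m')(15), -1)), Mul(-432, Pow(-188, -1))) = Add(Mul(1, Pow(15, -1)), Mul(-432, Pow(-188, -1))) = Add(Mul(1, Rational(1, 15)), Mul(-432, Rational(-1, 188))) = Add(Rational(1, 15), Rational(108, 47)) = Rational(1667, 705)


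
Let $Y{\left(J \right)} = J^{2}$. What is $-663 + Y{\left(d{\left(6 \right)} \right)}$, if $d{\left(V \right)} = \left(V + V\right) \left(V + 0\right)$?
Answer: $4521$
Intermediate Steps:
$d{\left(V \right)} = 2 V^{2}$ ($d{\left(V \right)} = 2 V V = 2 V^{2}$)
$-663 + Y{\left(d{\left(6 \right)} \right)} = -663 + \left(2 \cdot 6^{2}\right)^{2} = -663 + \left(2 \cdot 36\right)^{2} = -663 + 72^{2} = -663 + 5184 = 4521$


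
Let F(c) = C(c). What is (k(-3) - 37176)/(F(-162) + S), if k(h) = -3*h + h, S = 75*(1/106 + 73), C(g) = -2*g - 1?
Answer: -562860/87809 ≈ -6.4100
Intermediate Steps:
C(g) = -1 - 2*g
S = 580425/106 (S = 75*(1/106 + 73) = 75*(7739/106) = 580425/106 ≈ 5475.7)
F(c) = -1 - 2*c
k(h) = -2*h
(k(-3) - 37176)/(F(-162) + S) = (-2*(-3) - 37176)/((-1 - 2*(-162)) + 580425/106) = (6 - 37176)/((-1 + 324) + 580425/106) = -37170/(323 + 580425/106) = -37170/614663/106 = -37170*106/614663 = -562860/87809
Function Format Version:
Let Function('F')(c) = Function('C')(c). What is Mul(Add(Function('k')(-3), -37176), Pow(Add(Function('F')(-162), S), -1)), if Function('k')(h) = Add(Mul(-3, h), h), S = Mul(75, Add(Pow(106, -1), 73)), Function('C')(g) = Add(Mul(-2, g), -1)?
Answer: Rational(-562860, 87809) ≈ -6.4100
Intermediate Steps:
Function('C')(g) = Add(-1, Mul(-2, g))
S = Rational(580425, 106) (S = Mul(75, Add(Rational(1, 106), 73)) = Mul(75, Rational(7739, 106)) = Rational(580425, 106) ≈ 5475.7)
Function('F')(c) = Add(-1, Mul(-2, c))
Function('k')(h) = Mul(-2, h)
Mul(Add(Function('k')(-3), -37176), Pow(Add(Function('F')(-162), S), -1)) = Mul(Add(Mul(-2, -3), -37176), Pow(Add(Add(-1, Mul(-2, -162)), Rational(580425, 106)), -1)) = Mul(Add(6, -37176), Pow(Add(Add(-1, 324), Rational(580425, 106)), -1)) = Mul(-37170, Pow(Add(323, Rational(580425, 106)), -1)) = Mul(-37170, Pow(Rational(614663, 106), -1)) = Mul(-37170, Rational(106, 614663)) = Rational(-562860, 87809)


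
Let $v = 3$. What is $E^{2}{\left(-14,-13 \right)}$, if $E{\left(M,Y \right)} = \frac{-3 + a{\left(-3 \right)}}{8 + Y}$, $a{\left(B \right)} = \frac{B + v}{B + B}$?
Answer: $\frac{9}{25} \approx 0.36$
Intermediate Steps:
$a{\left(B \right)} = \frac{3 + B}{2 B}$ ($a{\left(B \right)} = \frac{B + 3}{B + B} = \frac{3 + B}{2 B}$)
$E{\left(M,Y \right)} = - \frac{3}{8 + Y}$ ($E{\left(M,Y \right)} = \frac{-3 + \frac{3 - 3}{2 \left(-3\right)}}{8 + Y} = \frac{-3 + \frac{1}{2} \left(- \frac{1}{3}\right) 0}{8 + Y} = \frac{-3 + 0}{8 + Y} = - \frac{3}{8 + Y}$)
$E^{2}{\left(-14,-13 \right)} = \left(- \frac{3}{8 - 13}\right)^{2} = \left(- \frac{3}{-5}\right)^{2} = \left(\left(-3\right) \left(- \frac{1}{5}\right)\right)^{2} = \left(\frac{3}{5}\right)^{2} = \frac{9}{25}$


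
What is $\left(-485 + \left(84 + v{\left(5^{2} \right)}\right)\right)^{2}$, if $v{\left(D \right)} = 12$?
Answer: $151321$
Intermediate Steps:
$\left(-485 + \left(84 + v{\left(5^{2} \right)}\right)\right)^{2} = \left(-485 + \left(84 + 12\right)\right)^{2} = \left(-485 + 96\right)^{2} = \left(-389\right)^{2} = 151321$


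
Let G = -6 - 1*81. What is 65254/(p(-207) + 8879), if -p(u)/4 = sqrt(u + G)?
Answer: 579390266/78841345 + 1827112*I*sqrt(6)/78841345 ≈ 7.3488 + 0.056766*I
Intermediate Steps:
G = -87 (G = -6 - 81 = -87)
p(u) = -4*sqrt(-87 + u) (p(u) = -4*sqrt(u - 87) = -4*sqrt(-87 + u))
65254/(p(-207) + 8879) = 65254/(-4*sqrt(-87 - 207) + 8879) = 65254/(-28*I*sqrt(6) + 8879) = 65254/(8879 - 28*I*sqrt(6))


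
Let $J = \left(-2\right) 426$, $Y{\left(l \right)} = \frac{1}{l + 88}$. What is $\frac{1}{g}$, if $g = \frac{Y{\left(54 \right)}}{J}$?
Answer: $-120984$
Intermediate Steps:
$Y{\left(l \right)} = \frac{1}{88 + l}$
$J = -852$
$g = - \frac{1}{120984}$ ($g = \frac{1}{\left(88 + 54\right) \left(-852\right)} = \frac{1}{142} \left(- \frac{1}{852}\right) = - \frac{1}{120984} \approx -8.2656 \cdot 10^{-6}$)
$\frac{1}{g} = \frac{1}{- \frac{1}{120984}} = -120984$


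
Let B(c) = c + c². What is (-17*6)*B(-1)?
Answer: 0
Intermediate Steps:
(-17*6)*B(-1) = (-17*6)*(-(1 - 1)) = -(-102)*0 = -102*0 = 0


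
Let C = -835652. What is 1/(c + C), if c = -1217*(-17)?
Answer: -1/814963 ≈ -1.2271e-6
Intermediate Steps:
c = 20689
1/(c + C) = 1/(20689 - 835652) = 1/(-814963) = -1/814963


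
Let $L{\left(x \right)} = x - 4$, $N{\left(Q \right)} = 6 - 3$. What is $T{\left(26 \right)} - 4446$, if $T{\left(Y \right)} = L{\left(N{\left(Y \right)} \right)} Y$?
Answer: $-4472$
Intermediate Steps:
$N{\left(Q \right)} = 3$ ($N{\left(Q \right)} = 6 - 3 = 3$)
$L{\left(x \right)} = -4 + x$
$T{\left(Y \right)} = - Y$ ($T{\left(Y \right)} = \left(-4 + 3\right) Y = - Y$)
$T{\left(26 \right)} - 4446 = \left(-1\right) 26 - 4446 = -26 - 4446 = -4472$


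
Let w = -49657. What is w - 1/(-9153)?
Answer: -454510520/9153 ≈ -49657.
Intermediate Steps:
w - 1/(-9153) = -49657 - 1/(-9153) = -49657 - 1*(-1/9153) = -49657 + 1/9153 = -454510520/9153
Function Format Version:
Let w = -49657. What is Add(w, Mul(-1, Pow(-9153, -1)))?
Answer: Rational(-454510520, 9153) ≈ -49657.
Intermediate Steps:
Add(w, Mul(-1, Pow(-9153, -1))) = Add(-49657, Mul(-1, Pow(-9153, -1))) = Add(-49657, Mul(-1, Rational(-1, 9153))) = Add(-49657, Rational(1, 9153)) = Rational(-454510520, 9153)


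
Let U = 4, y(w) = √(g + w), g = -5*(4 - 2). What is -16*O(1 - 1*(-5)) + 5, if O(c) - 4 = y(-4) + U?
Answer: -123 - 16*I*√14 ≈ -123.0 - 59.867*I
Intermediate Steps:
g = -10 (g = -5*2 = -10)
y(w) = √(-10 + w)
O(c) = 8 + I*√14 (O(c) = 4 + (√(-10 - 4) + 4) = 4 + (√(-14) + 4) = 4 + (I*√14 + 4) = 4 + (4 + I*√14) = 8 + I*√14)
-16*O(1 - 1*(-5)) + 5 = -16*(8 + I*√14) + 5 = (-128 - 16*I*√14) + 5 = -123 - 16*I*√14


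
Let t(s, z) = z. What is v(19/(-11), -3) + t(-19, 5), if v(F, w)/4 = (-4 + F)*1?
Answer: -197/11 ≈ -17.909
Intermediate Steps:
v(F, w) = -16 + 4*F (v(F, w) = 4*((-4 + F)*1) = 4*(-4 + F) = -16 + 4*F)
v(19/(-11), -3) + t(-19, 5) = (-16 + 4*(19/(-11))) + 5 = (-16 + 4*(19*(-1/11))) + 5 = (-16 + 4*(-19/11)) + 5 = (-16 - 76/11) + 5 = -252/11 + 5 = -197/11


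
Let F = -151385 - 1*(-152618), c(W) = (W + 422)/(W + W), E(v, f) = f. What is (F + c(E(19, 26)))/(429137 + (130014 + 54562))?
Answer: 16141/7978269 ≈ 0.0020231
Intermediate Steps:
c(W) = (422 + W)/(2*W) (c(W) = (422 + W)/((2*W)) = (422 + W)*(1/(2*W)) = (422 + W)/(2*W))
F = 1233 (F = -151385 + 152618 = 1233)
(F + c(E(19, 26)))/(429137 + (130014 + 54562)) = (1233 + (½)*(422 + 26)/26)/(429137 + (130014 + 54562)) = (1233 + (½)*(1/26)*448)/(429137 + 184576) = (1233 + 112/13)/613713 = (16141/13)*(1/613713) = 16141/7978269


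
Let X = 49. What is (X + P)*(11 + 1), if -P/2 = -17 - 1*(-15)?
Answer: 636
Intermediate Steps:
P = 4 (P = -2*(-17 - 1*(-15)) = -2*(-17 + 15) = -2*(-2) = 4)
(X + P)*(11 + 1) = (49 + 4)*(11 + 1) = 53*12 = 636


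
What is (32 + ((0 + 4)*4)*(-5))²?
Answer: 2304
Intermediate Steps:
(32 + ((0 + 4)*4)*(-5))² = (32 + (4*4)*(-5))² = (32 + 16*(-5))² = (32 - 80)² = (-48)² = 2304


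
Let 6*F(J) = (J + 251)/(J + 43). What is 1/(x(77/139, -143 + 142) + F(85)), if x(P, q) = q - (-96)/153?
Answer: 816/53 ≈ 15.396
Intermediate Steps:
x(P, q) = 32/51 + q (x(P, q) = q - (-96)/153 = q - 1*(-32/51) = q + 32/51 = 32/51 + q)
F(J) = (251 + J)/(6*(43 + J)) (F(J) = ((J + 251)/(J + 43))/6 = ((251 + J)/(43 + J))/6 = (251 + J)/(6*(43 + J)))
1/(x(77/139, -143 + 142) + F(85)) = 1/((32/51 + (-143 + 142)) + (251 + 85)/(6*(43 + 85))) = 1/((32/51 - 1) + (⅙)*336/128) = 1/(-19/51 + (⅙)*(1/128)*336) = 1/(-19/51 + 7/16) = 1/(53/816) = 816/53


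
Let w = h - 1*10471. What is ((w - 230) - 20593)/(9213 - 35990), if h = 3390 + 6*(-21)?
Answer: 28030/26777 ≈ 1.0468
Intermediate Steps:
h = 3264 (h = 3390 - 126 = 3264)
w = -7207 (w = 3264 - 1*10471 = 3264 - 10471 = -7207)
((w - 230) - 20593)/(9213 - 35990) = ((-7207 - 230) - 20593)/(9213 - 35990) = (-7437 - 20593)/(-26777) = -28030*(-1/26777) = 28030/26777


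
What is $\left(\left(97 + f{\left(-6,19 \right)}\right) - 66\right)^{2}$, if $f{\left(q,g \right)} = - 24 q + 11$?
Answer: $34596$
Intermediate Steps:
$f{\left(q,g \right)} = 11 - 24 q$
$\left(\left(97 + f{\left(-6,19 \right)}\right) - 66\right)^{2} = \left(\left(97 + \left(11 - -144\right)\right) - 66\right)^{2} = \left(\left(97 + \left(11 + 144\right)\right) - 66\right)^{2} = \left(\left(97 + 155\right) - 66\right)^{2} = \left(252 - 66\right)^{2} = 186^{2} = 34596$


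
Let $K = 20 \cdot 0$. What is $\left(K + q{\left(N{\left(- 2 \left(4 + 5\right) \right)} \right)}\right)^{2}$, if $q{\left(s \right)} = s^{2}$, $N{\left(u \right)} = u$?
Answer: $104976$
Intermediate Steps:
$K = 0$
$\left(K + q{\left(N{\left(- 2 \left(4 + 5\right) \right)} \right)}\right)^{2} = \left(0 + \left(- 2 \left(4 + 5\right)\right)^{2}\right)^{2} = \left(0 + \left(\left(-2\right) 9\right)^{2}\right)^{2} = \left(0 + \left(-18\right)^{2}\right)^{2} = \left(0 + 324\right)^{2} = 324^{2} = 104976$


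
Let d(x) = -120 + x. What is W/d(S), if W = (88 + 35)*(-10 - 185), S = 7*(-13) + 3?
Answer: 1845/16 ≈ 115.31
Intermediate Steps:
S = -88 (S = -91 + 3 = -88)
W = -23985 (W = 123*(-195) = -23985)
W/d(S) = -23985/(-120 - 88) = -23985/(-208) = -23985*(-1/208) = 1845/16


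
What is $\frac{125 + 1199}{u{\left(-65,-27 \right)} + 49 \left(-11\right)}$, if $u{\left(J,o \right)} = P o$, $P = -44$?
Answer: $\frac{1324}{649} \approx 2.0401$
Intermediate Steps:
$u{\left(J,o \right)} = - 44 o$
$\frac{125 + 1199}{u{\left(-65,-27 \right)} + 49 \left(-11\right)} = \frac{125 + 1199}{\left(-44\right) \left(-27\right) + 49 \left(-11\right)} = \frac{1324}{1188 - 539} = \frac{1324}{649}$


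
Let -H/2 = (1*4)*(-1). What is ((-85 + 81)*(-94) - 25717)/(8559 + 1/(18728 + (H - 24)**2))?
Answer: -481073544/162484057 ≈ -2.9607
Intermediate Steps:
H = 8 (H = -2*1*4*(-1) = -8*(-1) = -2*(-4) = 8)
((-85 + 81)*(-94) - 25717)/(8559 + 1/(18728 + (H - 24)**2)) = ((-85 + 81)*(-94) - 25717)/(8559 + 1/(18728 + (8 - 24)**2)) = (-4*(-94) - 25717)/(8559 + 1/(18728 + (-16)**2)) = (376 - 25717)/(8559 + 1/(18728 + 256)) = -25341/(8559 + 1/18984) = -25341/162484057/18984 = -25341*18984/162484057 = -481073544/162484057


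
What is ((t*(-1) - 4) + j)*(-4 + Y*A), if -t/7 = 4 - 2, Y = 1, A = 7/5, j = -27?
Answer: 221/5 ≈ 44.200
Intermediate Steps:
A = 7/5 (A = 7*(1/5) = 7/5 ≈ 1.4000)
t = -14 (t = -7*(4 - 2) = -7*2 = -14)
((t*(-1) - 4) + j)*(-4 + Y*A) = ((-14*(-1) - 4) - 27)*(-4 + 1*(7/5)) = ((14 - 4) - 27)*(-4 + 7/5) = (10 - 27)*(-13/5) = -17*(-13/5) = 221/5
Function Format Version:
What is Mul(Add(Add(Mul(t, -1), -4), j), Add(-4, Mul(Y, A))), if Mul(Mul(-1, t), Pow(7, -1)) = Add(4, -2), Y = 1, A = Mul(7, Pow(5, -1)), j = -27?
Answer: Rational(221, 5) ≈ 44.200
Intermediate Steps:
A = Rational(7, 5) (A = Mul(7, Rational(1, 5)) = Rational(7, 5) ≈ 1.4000)
t = -14 (t = Mul(-7, Add(4, -2)) = Mul(-7, 2) = -14)
Mul(Add(Add(Mul(t, -1), -4), j), Add(-4, Mul(Y, A))) = Mul(Add(Add(Mul(-14, -1), -4), -27), Add(-4, Mul(1, Rational(7, 5)))) = Mul(Add(Add(14, -4), -27), Add(-4, Rational(7, 5))) = Mul(Add(10, -27), Rational(-13, 5)) = Mul(-17, Rational(-13, 5)) = Rational(221, 5)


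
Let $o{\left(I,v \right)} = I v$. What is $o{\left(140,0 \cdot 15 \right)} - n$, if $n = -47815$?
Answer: $47815$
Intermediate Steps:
$o{\left(140,0 \cdot 15 \right)} - n = 140 \cdot 0 \cdot 15 - -47815 = 140 \cdot 0 + 47815 = 0 + 47815 = 47815$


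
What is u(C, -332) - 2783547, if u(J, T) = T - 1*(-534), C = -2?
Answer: -2783345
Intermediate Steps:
u(J, T) = 534 + T (u(J, T) = T + 534 = 534 + T)
u(C, -332) - 2783547 = (534 - 332) - 2783547 = 202 - 2783547 = -2783345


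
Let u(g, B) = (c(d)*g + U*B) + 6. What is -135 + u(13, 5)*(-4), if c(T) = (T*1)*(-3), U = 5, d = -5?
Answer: -1039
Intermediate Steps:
c(T) = -3*T (c(T) = T*(-3) = -3*T)
u(g, B) = 6 + 5*B + 15*g (u(g, B) = ((-3*(-5))*g + 5*B) + 6 = (15*g + 5*B) + 6 = (5*B + 15*g) + 6 = 6 + 5*B + 15*g)
-135 + u(13, 5)*(-4) = -135 + (6 + 5*5 + 15*13)*(-4) = -135 + (6 + 25 + 195)*(-4) = -135 + 226*(-4) = -135 - 904 = -1039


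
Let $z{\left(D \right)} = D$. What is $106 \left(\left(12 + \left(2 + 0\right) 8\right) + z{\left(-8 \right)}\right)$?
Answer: $2120$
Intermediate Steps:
$106 \left(\left(12 + \left(2 + 0\right) 8\right) + z{\left(-8 \right)}\right) = 106 \left(\left(12 + \left(2 + 0\right) 8\right) - 8\right) = 106 \left(\left(12 + 2 \cdot 8\right) - 8\right) = 106 \left(\left(12 + 16\right) - 8\right) = 106 \left(28 - 8\right) = 106 \cdot 20 = 2120$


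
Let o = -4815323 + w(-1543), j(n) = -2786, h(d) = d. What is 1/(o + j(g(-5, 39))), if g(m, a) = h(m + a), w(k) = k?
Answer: -1/4819652 ≈ -2.0748e-7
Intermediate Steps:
g(m, a) = a + m (g(m, a) = m + a = a + m)
o = -4816866 (o = -4815323 - 1543 = -4816866)
1/(o + j(g(-5, 39))) = 1/(-4816866 - 2786) = 1/(-4819652) = -1/4819652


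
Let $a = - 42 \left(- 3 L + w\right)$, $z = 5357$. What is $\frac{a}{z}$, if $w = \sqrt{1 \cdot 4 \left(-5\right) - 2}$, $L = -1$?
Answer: $- \frac{126}{5357} - \frac{42 i \sqrt{22}}{5357} \approx -0.023521 - 0.036774 i$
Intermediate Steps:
$w = i \sqrt{22}$ ($w = \sqrt{4 \left(-5\right) - 2} = \sqrt{-20 - 2} = \sqrt{-22} = i \sqrt{22} \approx 4.6904 i$)
$a = -126 - 42 i \sqrt{22}$ ($a = - 42 \left(\left(-3\right) \left(-1\right) + i \sqrt{22}\right) = - 42 \left(3 + i \sqrt{22}\right) = -126 - 42 i \sqrt{22} \approx -126.0 - 197.0 i$)
$\frac{a}{z} = \frac{-126 - 42 i \sqrt{22}}{5357} = \left(-126 - 42 i \sqrt{22}\right) \frac{1}{5357} = - \frac{126}{5357} - \frac{42 i \sqrt{22}}{5357}$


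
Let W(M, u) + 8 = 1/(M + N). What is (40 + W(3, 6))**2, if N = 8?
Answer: 124609/121 ≈ 1029.8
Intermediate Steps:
W(M, u) = -8 + 1/(8 + M) (W(M, u) = -8 + 1/(M + 8) = -8 + 1/(8 + M))
(40 + W(3, 6))**2 = (40 + (-63 - 8*3)/(8 + 3))**2 = (40 + (-63 - 24)/11)**2 = (40 + (1/11)*(-87))**2 = (40 - 87/11)**2 = (353/11)**2 = 124609/121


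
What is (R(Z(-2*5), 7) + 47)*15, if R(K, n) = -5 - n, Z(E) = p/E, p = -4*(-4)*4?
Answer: 525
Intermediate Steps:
p = 64 (p = 16*4 = 64)
Z(E) = 64/E
(R(Z(-2*5), 7) + 47)*15 = ((-5 - 1*7) + 47)*15 = ((-5 - 7) + 47)*15 = (-12 + 47)*15 = 35*15 = 525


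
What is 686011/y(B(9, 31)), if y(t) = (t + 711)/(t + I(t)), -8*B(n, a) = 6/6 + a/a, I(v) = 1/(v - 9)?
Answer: -36358583/105191 ≈ -345.64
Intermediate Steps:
I(v) = 1/(-9 + v)
B(n, a) = -¼ (B(n, a) = -(6/6 + a/a)/8 = -(6*(⅙) + 1)/8 = -(1 + 1)/8 = -⅛*2 = -¼)
y(t) = (711 + t)/(t + 1/(-9 + t)) (y(t) = (t + 711)/(t + 1/(-9 + t)) = (711 + t)/(t + 1/(-9 + t)))
686011/y(B(9, 31)) = 686011/(((-9 - ¼)*(711 - ¼)/(1 - (-9 - ¼)/4))) = 686011/((-37/4*(2843/4)/(1 - ¼*(-37/4)))) = 686011/((-37/4*(2843/4)/(1 + 37/16))) = 686011/((-37/4*(2843/4)/(53/16))) = 686011/(((16/53)*(-37/4)*(2843/4))) = 686011/(-105191/53) = 686011*(-53/105191) = -36358583/105191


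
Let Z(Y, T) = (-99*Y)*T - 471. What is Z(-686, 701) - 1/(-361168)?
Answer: 17194212739825/361168 ≈ 4.7607e+7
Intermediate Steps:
Z(Y, T) = -471 - 99*T*Y (Z(Y, T) = -99*T*Y - 471 = -471 - 99*T*Y)
Z(-686, 701) - 1/(-361168) = (-471 - 99*701*(-686)) - 1/(-361168) = (-471 + 47607714) - 1*(-1/361168) = 47607243 + 1/361168 = 17194212739825/361168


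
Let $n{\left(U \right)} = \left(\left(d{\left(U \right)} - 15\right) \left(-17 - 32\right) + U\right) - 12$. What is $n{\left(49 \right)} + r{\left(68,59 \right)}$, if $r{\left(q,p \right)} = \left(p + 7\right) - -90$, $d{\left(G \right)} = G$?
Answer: $-1473$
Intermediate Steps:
$r{\left(q,p \right)} = 97 + p$ ($r{\left(q,p \right)} = \left(7 + p\right) + 90 = 97 + p$)
$n{\left(U \right)} = 723 - 48 U$ ($n{\left(U \right)} = \left(\left(U - 15\right) \left(-17 - 32\right) + U\right) - 12 = \left(\left(-15 + U\right) \left(-49\right) + U\right) - 12 = \left(\left(735 - 49 U\right) + U\right) - 12 = \left(735 - 48 U\right) - 12 = 723 - 48 U$)
$n{\left(49 \right)} + r{\left(68,59 \right)} = \left(723 - 2352\right) + \left(97 + 59\right) = \left(723 - 2352\right) + 156 = -1629 + 156 = -1473$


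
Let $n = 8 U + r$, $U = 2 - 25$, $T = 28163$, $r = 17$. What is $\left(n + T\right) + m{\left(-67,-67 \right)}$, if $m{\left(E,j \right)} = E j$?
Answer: $32485$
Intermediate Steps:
$U = -23$ ($U = 2 - 25 = -23$)
$n = -167$ ($n = 8 \left(-23\right) + 17 = -184 + 17 = -167$)
$\left(n + T\right) + m{\left(-67,-67 \right)} = \left(-167 + 28163\right) - -4489 = 27996 + 4489 = 32485$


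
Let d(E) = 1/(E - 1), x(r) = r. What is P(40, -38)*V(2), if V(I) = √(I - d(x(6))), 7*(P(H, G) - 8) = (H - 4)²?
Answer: 4056*√5/35 ≈ 259.13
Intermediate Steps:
P(H, G) = 8 + (-4 + H)²/7 (P(H, G) = 8 + (H - 4)²/7 = 8 + (-4 + H)²/7)
d(E) = 1/(-1 + E)
V(I) = √(-⅕ + I) (V(I) = √(I - 1/(-1 + 6)) = √(I - 1/5) = √(I - 1*⅕) = √(I - ⅕) = √(-⅕ + I))
P(40, -38)*V(2) = (8 + (-4 + 40)²/7)*(√(-5 + 25*2)/5) = (8 + (⅐)*36²)*(√(-5 + 50)/5) = (8 + (⅐)*1296)*(√45/5) = (8 + 1296/7)*((3*√5)/5) = 1352*(3*√5/5)/7 = 4056*√5/35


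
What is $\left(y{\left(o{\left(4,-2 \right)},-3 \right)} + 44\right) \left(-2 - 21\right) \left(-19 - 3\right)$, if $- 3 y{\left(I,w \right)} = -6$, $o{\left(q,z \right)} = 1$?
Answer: $23276$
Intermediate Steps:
$y{\left(I,w \right)} = 2$ ($y{\left(I,w \right)} = \left(- \frac{1}{3}\right) \left(-6\right) = 2$)
$\left(y{\left(o{\left(4,-2 \right)},-3 \right)} + 44\right) \left(-2 - 21\right) \left(-19 - 3\right) = \left(2 + 44\right) \left(-2 - 21\right) \left(-19 - 3\right) = 46 \left(\left(-23\right) \left(-22\right)\right) = 46 \cdot 506 = 23276$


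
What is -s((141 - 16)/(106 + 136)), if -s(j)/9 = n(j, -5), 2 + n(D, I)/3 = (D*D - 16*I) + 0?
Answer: 123757659/58564 ≈ 2113.2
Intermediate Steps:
n(D, I) = -6 - 48*I + 3*D² (n(D, I) = -6 + 3*((D*D - 16*I) + 0) = -6 + 3*((D² - 16*I) + 0) = -6 + 3*(D² - 16*I) = -6 + (-48*I + 3*D²) = -6 - 48*I + 3*D²)
s(j) = -2106 - 27*j² (s(j) = -9*(-6 - 48*(-5) + 3*j²) = -9*(-6 + 240 + 3*j²) = -9*(234 + 3*j²) = -2106 - 27*j²)
-s((141 - 16)/(106 + 136)) = -(-2106 - 27*(141 - 16)²/(106 + 136)²) = -(-2106 - 27*(125/242)²) = -(-2106 - 27*15625/58564) = -(-2106 - 421875/58564) = -1*(-123757659/58564) = 123757659/58564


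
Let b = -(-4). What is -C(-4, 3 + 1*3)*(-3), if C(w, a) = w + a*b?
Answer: 60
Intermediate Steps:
b = 4 (b = -1*(-4) = 4)
C(w, a) = w + 4*a (C(w, a) = w + a*4 = w + 4*a)
-C(-4, 3 + 1*3)*(-3) = -(-4 + 4*(3 + 1*3))*(-3) = -(-4 + 4*(3 + 3))*(-3) = -(-4 + 4*6)*(-3) = -(-4 + 24)*(-3) = -20*(-3) = -1*(-60) = 60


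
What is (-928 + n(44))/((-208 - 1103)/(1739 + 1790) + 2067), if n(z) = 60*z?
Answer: 1510412/1823283 ≈ 0.82840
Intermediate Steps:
(-928 + n(44))/((-208 - 1103)/(1739 + 1790) + 2067) = (-928 + 60*44)/((-208 - 1103)/(1739 + 1790) + 2067) = (-928 + 2640)/(-1311/3529 + 2067) = 1712/(-1311*1/3529 + 2067) = 1712/(-1311/3529 + 2067) = 1712/(7293132/3529) = 1712*(3529/7293132) = 1510412/1823283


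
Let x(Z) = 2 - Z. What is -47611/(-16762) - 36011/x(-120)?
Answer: -149451960/511241 ≈ -292.33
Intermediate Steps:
-47611/(-16762) - 36011/x(-120) = -47611/(-16762) - 36011/(2 - 1*(-120)) = -47611*(-1/16762) - 36011/(2 + 120) = 47611/16762 - 36011/122 = -149451960/511241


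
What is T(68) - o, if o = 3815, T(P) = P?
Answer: -3747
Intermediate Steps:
T(68) - o = 68 - 1*3815 = 68 - 3815 = -3747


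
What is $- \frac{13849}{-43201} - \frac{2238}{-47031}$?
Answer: $\frac{249338719}{677262077} \approx 0.36816$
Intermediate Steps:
$- \frac{13849}{-43201} - \frac{2238}{-47031} = \left(-13849\right) \left(- \frac{1}{43201}\right) - - \frac{746}{15677} = \frac{13849}{43201} + \frac{746}{15677} = \frac{249338719}{677262077}$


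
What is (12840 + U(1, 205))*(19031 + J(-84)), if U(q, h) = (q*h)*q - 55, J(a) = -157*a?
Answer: 418524810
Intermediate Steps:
U(q, h) = -55 + h*q² (U(q, h) = (h*q)*q - 55 = h*q² - 55 = -55 + h*q²)
(12840 + U(1, 205))*(19031 + J(-84)) = (12840 + (-55 + 205*1²))*(19031 - 157*(-84)) = (12840 + (-55 + 205*1))*(19031 + 13188) = (12840 + (-55 + 205))*32219 = (12840 + 150)*32219 = 12990*32219 = 418524810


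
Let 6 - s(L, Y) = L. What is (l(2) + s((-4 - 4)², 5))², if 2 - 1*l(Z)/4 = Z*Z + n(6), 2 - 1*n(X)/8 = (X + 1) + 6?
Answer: 81796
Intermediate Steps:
n(X) = -40 - 8*X (n(X) = 16 - 8*((X + 1) + 6) = 16 - 8*((1 + X) + 6) = 16 - 8*(7 + X) = 16 + (-56 - 8*X) = -40 - 8*X)
s(L, Y) = 6 - L
l(Z) = 360 - 4*Z² (l(Z) = 8 - 4*(Z*Z + (-40 - 8*6)) = 8 - 4*(Z² + (-40 - 48)) = 8 - 4*(Z² - 88) = 8 - 4*(-88 + Z²) = 8 + (352 - 4*Z²) = 360 - 4*Z²)
(l(2) + s((-4 - 4)², 5))² = ((360 - 4*2²) + (6 - (-4 - 4)²))² = ((360 - 4*4) + (6 - 1*(-8)²))² = ((360 - 16) + (6 - 1*64))² = (344 + (6 - 64))² = (344 - 58)² = 286² = 81796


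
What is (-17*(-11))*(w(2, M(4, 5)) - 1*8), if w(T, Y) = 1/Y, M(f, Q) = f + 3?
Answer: -10285/7 ≈ -1469.3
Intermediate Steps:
M(f, Q) = 3 + f
(-17*(-11))*(w(2, M(4, 5)) - 1*8) = (-17*(-11))*(1/(3 + 4) - 1*8) = 187*(1/7 - 8) = 187*(⅐ - 8) = 187*(-55/7) = -10285/7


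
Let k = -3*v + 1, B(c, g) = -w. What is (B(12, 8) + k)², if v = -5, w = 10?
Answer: 36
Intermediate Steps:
B(c, g) = -10 (B(c, g) = -1*10 = -10)
k = 16 (k = -3*(-5) + 1 = 15 + 1 = 16)
(B(12, 8) + k)² = (-10 + 16)² = 6² = 36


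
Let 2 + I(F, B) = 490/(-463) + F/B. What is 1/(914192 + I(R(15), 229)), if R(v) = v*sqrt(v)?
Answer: 2055412086542968/1879035000122440750205 - 147271503*sqrt(15)/1879035000122440750205 ≈ 1.0939e-6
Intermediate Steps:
R(v) = v**(3/2)
I(F, B) = -1416/463 + F/B (I(F, B) = -2 + (490/(-463) + F/B) = -2 + (490*(-1/463) + F/B) = -2 + (-490/463 + F/B) = -1416/463 + F/B)
1/(914192 + I(R(15), 229)) = 1/(914192 + (-1416/463 + 15**(3/2)/229)) = 1/(914192 + (-1416/463 + (15*sqrt(15))*(1/229))) = 1/(914192 + (-1416/463 + 15*sqrt(15)/229)) = 1/(423269480/463 + 15*sqrt(15)/229)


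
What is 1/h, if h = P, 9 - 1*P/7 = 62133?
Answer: -1/434868 ≈ -2.2995e-6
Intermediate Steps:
P = -434868 (P = 63 - 7*62133 = 63 - 434931 = -434868)
h = -434868
1/h = 1/(-434868) = -1/434868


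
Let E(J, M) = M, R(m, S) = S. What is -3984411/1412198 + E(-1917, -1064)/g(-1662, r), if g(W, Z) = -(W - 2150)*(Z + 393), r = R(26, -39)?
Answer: -672282254225/238210970838 ≈ -2.8222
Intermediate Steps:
r = -39
g(W, Z) = -(-2150 + W)*(393 + Z)
-3984411/1412198 + E(-1917, -1064)/g(-1662, r) = -3984411/1412198 - 1064/(844950 - 393*(-1662) + 2150*(-39) - 1*(-1662)*(-39)) = -3984411*1/1412198 - 1064/(844950 + 653166 - 83850 - 64818) = -3984411/1412198 - 1064/1349448 = -3984411/1412198 - 1064*1/1349448 = -3984411/1412198 - 133/168681 = -672282254225/238210970838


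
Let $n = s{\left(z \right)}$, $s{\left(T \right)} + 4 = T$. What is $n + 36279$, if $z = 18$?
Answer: $36293$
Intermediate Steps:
$s{\left(T \right)} = -4 + T$
$n = 14$ ($n = -4 + 18 = 14$)
$n + 36279 = 14 + 36279 = 36293$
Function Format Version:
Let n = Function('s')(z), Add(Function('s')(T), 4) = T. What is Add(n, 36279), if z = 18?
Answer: 36293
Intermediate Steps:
Function('s')(T) = Add(-4, T)
n = 14 (n = Add(-4, 18) = 14)
Add(n, 36279) = Add(14, 36279) = 36293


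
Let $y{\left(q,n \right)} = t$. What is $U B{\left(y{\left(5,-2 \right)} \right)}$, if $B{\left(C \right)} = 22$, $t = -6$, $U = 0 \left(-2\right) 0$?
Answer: $0$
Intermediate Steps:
$U = 0$ ($U = 0 \cdot 0 = 0$)
$y{\left(q,n \right)} = -6$
$U B{\left(y{\left(5,-2 \right)} \right)} = 0 \cdot 22 = 0$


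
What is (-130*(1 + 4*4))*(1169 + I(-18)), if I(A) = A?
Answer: -2543710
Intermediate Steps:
(-130*(1 + 4*4))*(1169 + I(-18)) = (-130*(1 + 4*4))*(1169 - 18) = -130*(1 + 16)*1151 = -130*17*1151 = -2210*1151 = -2543710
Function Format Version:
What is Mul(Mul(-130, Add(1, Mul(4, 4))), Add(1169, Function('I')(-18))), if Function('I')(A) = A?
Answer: -2543710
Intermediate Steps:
Mul(Mul(-130, Add(1, Mul(4, 4))), Add(1169, Function('I')(-18))) = Mul(Mul(-130, Add(1, Mul(4, 4))), Add(1169, -18)) = Mul(Mul(-130, Add(1, 16)), 1151) = Mul(Mul(-130, 17), 1151) = Mul(-2210, 1151) = -2543710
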